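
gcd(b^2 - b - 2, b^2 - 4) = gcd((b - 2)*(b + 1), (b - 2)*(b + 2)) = b - 2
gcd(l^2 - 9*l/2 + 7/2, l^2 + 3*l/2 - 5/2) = l - 1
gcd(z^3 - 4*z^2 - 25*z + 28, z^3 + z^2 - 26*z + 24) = z - 1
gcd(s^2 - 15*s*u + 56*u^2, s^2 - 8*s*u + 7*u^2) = s - 7*u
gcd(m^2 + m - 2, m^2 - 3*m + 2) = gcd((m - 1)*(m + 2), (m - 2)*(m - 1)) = m - 1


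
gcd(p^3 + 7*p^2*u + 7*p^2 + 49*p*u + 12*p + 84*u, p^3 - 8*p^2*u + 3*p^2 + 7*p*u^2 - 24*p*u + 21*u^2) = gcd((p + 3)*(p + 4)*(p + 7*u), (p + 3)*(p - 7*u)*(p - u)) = p + 3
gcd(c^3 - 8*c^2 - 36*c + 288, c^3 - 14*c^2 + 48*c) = c^2 - 14*c + 48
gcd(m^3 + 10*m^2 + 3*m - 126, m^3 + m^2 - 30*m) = m + 6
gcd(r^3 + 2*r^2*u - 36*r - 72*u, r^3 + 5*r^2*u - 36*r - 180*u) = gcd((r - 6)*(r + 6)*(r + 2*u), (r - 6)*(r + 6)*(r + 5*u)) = r^2 - 36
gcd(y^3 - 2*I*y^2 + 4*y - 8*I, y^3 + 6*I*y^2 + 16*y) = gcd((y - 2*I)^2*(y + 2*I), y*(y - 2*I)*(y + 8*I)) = y - 2*I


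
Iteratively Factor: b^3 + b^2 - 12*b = (b)*(b^2 + b - 12) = b*(b + 4)*(b - 3)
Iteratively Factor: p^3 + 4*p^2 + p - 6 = (p + 3)*(p^2 + p - 2) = (p - 1)*(p + 3)*(p + 2)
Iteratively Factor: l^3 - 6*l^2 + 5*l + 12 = (l + 1)*(l^2 - 7*l + 12) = (l - 3)*(l + 1)*(l - 4)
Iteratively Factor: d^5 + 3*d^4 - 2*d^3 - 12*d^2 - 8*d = (d)*(d^4 + 3*d^3 - 2*d^2 - 12*d - 8) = d*(d - 2)*(d^3 + 5*d^2 + 8*d + 4) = d*(d - 2)*(d + 1)*(d^2 + 4*d + 4) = d*(d - 2)*(d + 1)*(d + 2)*(d + 2)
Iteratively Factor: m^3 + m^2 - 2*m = (m + 2)*(m^2 - m) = m*(m + 2)*(m - 1)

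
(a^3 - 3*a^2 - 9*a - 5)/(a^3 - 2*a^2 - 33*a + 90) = (a^2 + 2*a + 1)/(a^2 + 3*a - 18)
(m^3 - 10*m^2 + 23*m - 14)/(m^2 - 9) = (m^3 - 10*m^2 + 23*m - 14)/(m^2 - 9)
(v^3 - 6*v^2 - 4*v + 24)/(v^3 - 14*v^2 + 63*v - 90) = (v^2 - 4)/(v^2 - 8*v + 15)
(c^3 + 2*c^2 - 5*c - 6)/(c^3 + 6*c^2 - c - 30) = (c + 1)/(c + 5)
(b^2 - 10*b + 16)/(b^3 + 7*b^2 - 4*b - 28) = (b - 8)/(b^2 + 9*b + 14)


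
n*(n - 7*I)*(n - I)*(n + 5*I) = n^4 - 3*I*n^3 + 33*n^2 - 35*I*n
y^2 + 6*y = y*(y + 6)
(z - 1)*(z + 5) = z^2 + 4*z - 5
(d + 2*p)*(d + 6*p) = d^2 + 8*d*p + 12*p^2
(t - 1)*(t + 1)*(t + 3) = t^3 + 3*t^2 - t - 3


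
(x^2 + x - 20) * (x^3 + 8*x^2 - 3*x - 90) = x^5 + 9*x^4 - 15*x^3 - 253*x^2 - 30*x + 1800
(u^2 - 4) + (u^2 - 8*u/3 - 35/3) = 2*u^2 - 8*u/3 - 47/3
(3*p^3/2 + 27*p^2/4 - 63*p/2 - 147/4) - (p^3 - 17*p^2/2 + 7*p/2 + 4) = p^3/2 + 61*p^2/4 - 35*p - 163/4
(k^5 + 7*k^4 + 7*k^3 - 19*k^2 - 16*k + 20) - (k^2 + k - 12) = k^5 + 7*k^4 + 7*k^3 - 20*k^2 - 17*k + 32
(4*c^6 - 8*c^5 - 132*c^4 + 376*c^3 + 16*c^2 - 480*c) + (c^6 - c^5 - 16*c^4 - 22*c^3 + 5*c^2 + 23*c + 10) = 5*c^6 - 9*c^5 - 148*c^4 + 354*c^3 + 21*c^2 - 457*c + 10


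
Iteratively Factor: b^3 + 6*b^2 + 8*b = (b)*(b^2 + 6*b + 8) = b*(b + 4)*(b + 2)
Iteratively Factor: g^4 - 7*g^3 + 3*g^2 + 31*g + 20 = (g + 1)*(g^3 - 8*g^2 + 11*g + 20) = (g + 1)^2*(g^2 - 9*g + 20) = (g - 5)*(g + 1)^2*(g - 4)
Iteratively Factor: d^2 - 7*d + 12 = (d - 4)*(d - 3)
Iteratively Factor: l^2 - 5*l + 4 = (l - 1)*(l - 4)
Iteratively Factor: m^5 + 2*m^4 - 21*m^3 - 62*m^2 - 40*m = (m - 5)*(m^4 + 7*m^3 + 14*m^2 + 8*m) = (m - 5)*(m + 4)*(m^3 + 3*m^2 + 2*m) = (m - 5)*(m + 2)*(m + 4)*(m^2 + m) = (m - 5)*(m + 1)*(m + 2)*(m + 4)*(m)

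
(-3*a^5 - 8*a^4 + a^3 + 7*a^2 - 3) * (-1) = 3*a^5 + 8*a^4 - a^3 - 7*a^2 + 3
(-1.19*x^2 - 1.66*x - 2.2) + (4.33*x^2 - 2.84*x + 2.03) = 3.14*x^2 - 4.5*x - 0.17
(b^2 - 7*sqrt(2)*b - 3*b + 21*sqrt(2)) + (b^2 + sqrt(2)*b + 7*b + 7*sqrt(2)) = 2*b^2 - 6*sqrt(2)*b + 4*b + 28*sqrt(2)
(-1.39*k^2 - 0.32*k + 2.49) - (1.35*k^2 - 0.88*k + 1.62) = -2.74*k^2 + 0.56*k + 0.87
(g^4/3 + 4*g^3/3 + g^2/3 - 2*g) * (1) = g^4/3 + 4*g^3/3 + g^2/3 - 2*g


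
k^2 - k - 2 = (k - 2)*(k + 1)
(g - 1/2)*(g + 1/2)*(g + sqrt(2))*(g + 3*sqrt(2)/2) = g^4 + 5*sqrt(2)*g^3/2 + 11*g^2/4 - 5*sqrt(2)*g/8 - 3/4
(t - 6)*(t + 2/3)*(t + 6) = t^3 + 2*t^2/3 - 36*t - 24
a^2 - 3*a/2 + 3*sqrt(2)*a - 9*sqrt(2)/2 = (a - 3/2)*(a + 3*sqrt(2))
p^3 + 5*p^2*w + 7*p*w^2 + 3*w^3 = (p + w)^2*(p + 3*w)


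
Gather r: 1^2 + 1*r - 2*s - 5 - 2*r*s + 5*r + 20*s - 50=r*(6 - 2*s) + 18*s - 54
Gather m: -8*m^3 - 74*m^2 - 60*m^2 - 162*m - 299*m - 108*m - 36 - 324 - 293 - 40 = -8*m^3 - 134*m^2 - 569*m - 693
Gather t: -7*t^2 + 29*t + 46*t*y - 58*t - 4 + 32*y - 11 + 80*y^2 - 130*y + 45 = -7*t^2 + t*(46*y - 29) + 80*y^2 - 98*y + 30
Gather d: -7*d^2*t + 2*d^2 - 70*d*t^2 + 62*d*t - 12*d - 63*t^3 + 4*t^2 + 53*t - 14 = d^2*(2 - 7*t) + d*(-70*t^2 + 62*t - 12) - 63*t^3 + 4*t^2 + 53*t - 14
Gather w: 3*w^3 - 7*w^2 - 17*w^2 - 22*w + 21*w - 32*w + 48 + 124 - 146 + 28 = 3*w^3 - 24*w^2 - 33*w + 54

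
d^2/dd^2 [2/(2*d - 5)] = 16/(2*d - 5)^3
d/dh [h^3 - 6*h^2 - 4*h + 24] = 3*h^2 - 12*h - 4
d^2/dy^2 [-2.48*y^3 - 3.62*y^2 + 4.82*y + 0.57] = -14.88*y - 7.24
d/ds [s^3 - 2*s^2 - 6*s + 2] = 3*s^2 - 4*s - 6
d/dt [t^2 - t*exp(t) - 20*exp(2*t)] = -t*exp(t) + 2*t - 40*exp(2*t) - exp(t)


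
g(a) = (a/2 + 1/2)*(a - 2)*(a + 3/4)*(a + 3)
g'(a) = (a/2 + 1/2)*(a - 2)*(a + 3/4) + (a/2 + 1/2)*(a - 2)*(a + 3) + (a/2 + 1/2)*(a + 3/4)*(a + 3) + (a - 2)*(a + 3/4)*(a + 3)/2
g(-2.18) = -2.89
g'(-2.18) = 1.64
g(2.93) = 39.88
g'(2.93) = 70.59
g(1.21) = -7.20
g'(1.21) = 0.47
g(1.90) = -1.88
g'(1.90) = 17.08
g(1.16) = -7.21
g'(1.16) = -0.26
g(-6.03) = 323.09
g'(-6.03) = -272.29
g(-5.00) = 119.00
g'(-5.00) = -134.25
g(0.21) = -3.34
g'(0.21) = -5.41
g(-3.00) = 0.00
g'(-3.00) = -11.25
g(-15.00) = 20349.00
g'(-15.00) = -5774.25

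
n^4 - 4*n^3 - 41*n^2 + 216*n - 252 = (n - 6)*(n - 3)*(n - 2)*(n + 7)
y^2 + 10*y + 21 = (y + 3)*(y + 7)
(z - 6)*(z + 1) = z^2 - 5*z - 6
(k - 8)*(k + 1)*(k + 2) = k^3 - 5*k^2 - 22*k - 16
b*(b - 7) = b^2 - 7*b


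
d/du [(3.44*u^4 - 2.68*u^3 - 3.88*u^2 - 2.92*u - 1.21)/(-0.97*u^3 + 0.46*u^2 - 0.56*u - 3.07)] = (-3.3368*u^6 + 3.1648*u^5 - 10.7756*u^4 - 44.9064*u^3 + 24.6777*u^2 + 24.9364*u + 8.2868)/(0.9409*u^6 - 0.8924*u^5 + 1.298*u^4 + 5.4406*u^3 - 2.5108*u^2 + 3.4384*u + 9.4249)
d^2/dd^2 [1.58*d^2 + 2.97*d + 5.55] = 3.16000000000000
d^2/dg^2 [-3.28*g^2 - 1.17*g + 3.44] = -6.56000000000000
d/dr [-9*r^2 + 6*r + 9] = 6 - 18*r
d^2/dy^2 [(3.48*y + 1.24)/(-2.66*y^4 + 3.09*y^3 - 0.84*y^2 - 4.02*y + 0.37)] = (-295.477056*y^7 + 282.181312*y^6 + 59.74308*y^5 + 85.5226080000001*y^4 - 161.408592*y^3 + 120.26784*y^2 - 23.106744*y - 51.20088)/(18.821096*y^12 - 65.590812*y^11 + 94.02435*y^10 + 14.402331*y^9 - 176.413944*y^8 + 180.74997*y^7 + 51.388065*y^6 - 159.274044*y^5 + 68.60985*y^4 + 56.199249*y^3 - 17.593056*y^2 + 1.651014*y - 0.050653)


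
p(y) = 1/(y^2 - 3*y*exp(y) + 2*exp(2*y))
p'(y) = (3*y*exp(y) - 2*y - 4*exp(2*y) + 3*exp(y))/(y^2 - 3*y*exp(y) + 2*exp(2*y))^2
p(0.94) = 0.15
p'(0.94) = -0.29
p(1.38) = 0.06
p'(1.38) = -0.13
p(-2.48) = 0.15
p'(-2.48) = 0.10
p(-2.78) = 0.12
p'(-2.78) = 0.08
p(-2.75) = 0.12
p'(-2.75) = 0.08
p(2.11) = 0.01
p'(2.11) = -0.03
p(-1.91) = 0.22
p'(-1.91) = 0.16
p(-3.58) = 0.08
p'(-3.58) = 0.04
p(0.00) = 0.50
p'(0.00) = -0.25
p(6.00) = 0.00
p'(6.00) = 0.00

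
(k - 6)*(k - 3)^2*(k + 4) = k^4 - 8*k^3 - 3*k^2 + 126*k - 216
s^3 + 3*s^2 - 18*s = s*(s - 3)*(s + 6)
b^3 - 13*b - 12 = (b - 4)*(b + 1)*(b + 3)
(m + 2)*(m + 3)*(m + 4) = m^3 + 9*m^2 + 26*m + 24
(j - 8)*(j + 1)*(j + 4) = j^3 - 3*j^2 - 36*j - 32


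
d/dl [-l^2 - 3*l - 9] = -2*l - 3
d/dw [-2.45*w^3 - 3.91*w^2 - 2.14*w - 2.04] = -7.35*w^2 - 7.82*w - 2.14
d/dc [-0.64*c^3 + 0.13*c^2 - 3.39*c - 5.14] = -1.92*c^2 + 0.26*c - 3.39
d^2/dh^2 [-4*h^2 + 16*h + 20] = -8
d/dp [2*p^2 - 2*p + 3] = 4*p - 2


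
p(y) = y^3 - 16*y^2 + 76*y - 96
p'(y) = 3*y^2 - 32*y + 76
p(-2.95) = -485.11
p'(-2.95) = 196.51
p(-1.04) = -193.47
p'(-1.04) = 112.52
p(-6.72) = -1632.72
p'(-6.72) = 426.52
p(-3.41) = -580.86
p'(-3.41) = 220.00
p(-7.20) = -1845.89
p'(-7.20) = 461.92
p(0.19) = -82.13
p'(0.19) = 70.03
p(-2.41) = -386.09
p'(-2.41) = 170.54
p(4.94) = 9.54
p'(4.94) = -8.87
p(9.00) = 21.00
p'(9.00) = 31.00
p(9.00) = 21.00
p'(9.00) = 31.00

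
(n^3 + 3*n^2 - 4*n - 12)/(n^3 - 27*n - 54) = (n^2 - 4)/(n^2 - 3*n - 18)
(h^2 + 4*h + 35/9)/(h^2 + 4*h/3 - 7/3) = (h + 5/3)/(h - 1)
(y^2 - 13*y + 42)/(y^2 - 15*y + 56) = (y - 6)/(y - 8)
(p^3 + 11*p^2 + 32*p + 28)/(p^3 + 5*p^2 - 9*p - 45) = (p^3 + 11*p^2 + 32*p + 28)/(p^3 + 5*p^2 - 9*p - 45)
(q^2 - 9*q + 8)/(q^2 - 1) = (q - 8)/(q + 1)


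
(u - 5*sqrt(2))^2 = u^2 - 10*sqrt(2)*u + 50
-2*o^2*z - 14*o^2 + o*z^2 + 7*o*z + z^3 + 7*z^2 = (-o + z)*(2*o + z)*(z + 7)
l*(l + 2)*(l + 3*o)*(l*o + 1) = l^4*o + 3*l^3*o^2 + 2*l^3*o + l^3 + 6*l^2*o^2 + 3*l^2*o + 2*l^2 + 6*l*o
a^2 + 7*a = a*(a + 7)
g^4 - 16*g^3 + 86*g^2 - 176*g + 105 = (g - 7)*(g - 5)*(g - 3)*(g - 1)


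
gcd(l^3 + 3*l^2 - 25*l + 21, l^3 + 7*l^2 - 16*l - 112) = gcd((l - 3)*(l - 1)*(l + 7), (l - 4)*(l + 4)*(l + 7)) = l + 7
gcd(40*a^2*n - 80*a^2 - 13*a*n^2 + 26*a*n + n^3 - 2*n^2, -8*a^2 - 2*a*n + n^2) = 1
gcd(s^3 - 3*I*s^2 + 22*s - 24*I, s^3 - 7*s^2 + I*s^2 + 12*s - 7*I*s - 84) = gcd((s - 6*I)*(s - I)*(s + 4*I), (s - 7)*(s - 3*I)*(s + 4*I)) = s + 4*I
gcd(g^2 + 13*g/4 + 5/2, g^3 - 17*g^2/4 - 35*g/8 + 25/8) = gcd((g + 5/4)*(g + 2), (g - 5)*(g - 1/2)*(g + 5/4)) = g + 5/4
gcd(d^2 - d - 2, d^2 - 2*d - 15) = 1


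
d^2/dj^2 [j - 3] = 0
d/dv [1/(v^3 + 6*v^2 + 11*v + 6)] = (-3*v^2 - 12*v - 11)/(v^3 + 6*v^2 + 11*v + 6)^2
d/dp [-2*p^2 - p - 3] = -4*p - 1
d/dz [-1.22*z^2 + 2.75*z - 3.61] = 2.75 - 2.44*z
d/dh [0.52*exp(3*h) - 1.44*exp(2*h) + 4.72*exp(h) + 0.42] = (1.56*exp(2*h) - 2.88*exp(h) + 4.72)*exp(h)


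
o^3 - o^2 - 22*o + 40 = (o - 4)*(o - 2)*(o + 5)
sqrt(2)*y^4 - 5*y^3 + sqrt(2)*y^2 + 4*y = y*(y - 2*sqrt(2))*(y - sqrt(2))*(sqrt(2)*y + 1)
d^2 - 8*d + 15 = (d - 5)*(d - 3)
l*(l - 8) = l^2 - 8*l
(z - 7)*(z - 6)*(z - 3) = z^3 - 16*z^2 + 81*z - 126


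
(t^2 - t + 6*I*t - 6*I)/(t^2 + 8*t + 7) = (t^2 - t + 6*I*t - 6*I)/(t^2 + 8*t + 7)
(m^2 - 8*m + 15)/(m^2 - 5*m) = (m - 3)/m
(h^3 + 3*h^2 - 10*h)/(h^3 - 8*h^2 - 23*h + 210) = h*(h - 2)/(h^2 - 13*h + 42)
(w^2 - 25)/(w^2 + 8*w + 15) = (w - 5)/(w + 3)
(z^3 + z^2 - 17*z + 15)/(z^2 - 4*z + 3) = z + 5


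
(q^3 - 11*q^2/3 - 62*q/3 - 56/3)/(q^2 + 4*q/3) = q - 5 - 14/q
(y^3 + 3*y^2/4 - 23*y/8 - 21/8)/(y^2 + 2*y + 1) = (y^2 - y/4 - 21/8)/(y + 1)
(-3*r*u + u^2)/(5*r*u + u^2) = (-3*r + u)/(5*r + u)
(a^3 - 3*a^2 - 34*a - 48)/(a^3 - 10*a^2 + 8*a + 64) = (a + 3)/(a - 4)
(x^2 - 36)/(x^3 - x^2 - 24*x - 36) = (x + 6)/(x^2 + 5*x + 6)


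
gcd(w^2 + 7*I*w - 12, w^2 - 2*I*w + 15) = w + 3*I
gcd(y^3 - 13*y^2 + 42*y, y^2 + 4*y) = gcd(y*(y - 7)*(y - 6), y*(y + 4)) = y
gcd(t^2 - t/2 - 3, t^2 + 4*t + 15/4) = t + 3/2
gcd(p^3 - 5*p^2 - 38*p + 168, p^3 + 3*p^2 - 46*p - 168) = p^2 - p - 42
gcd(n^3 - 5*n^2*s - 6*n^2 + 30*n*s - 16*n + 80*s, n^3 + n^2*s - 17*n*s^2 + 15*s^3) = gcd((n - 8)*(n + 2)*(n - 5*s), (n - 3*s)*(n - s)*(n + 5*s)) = 1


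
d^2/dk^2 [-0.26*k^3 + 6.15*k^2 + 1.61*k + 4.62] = 12.3 - 1.56*k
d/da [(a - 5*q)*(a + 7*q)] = 2*a + 2*q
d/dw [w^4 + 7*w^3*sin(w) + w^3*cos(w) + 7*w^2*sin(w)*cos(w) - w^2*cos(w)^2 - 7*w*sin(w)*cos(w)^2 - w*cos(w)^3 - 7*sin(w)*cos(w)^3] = -w^3*sin(w) + 7*w^3*cos(w) + 4*w^3 + 21*w^2*sin(w) + w^2*sin(2*w) + 3*w^2*cos(w) + 7*w^2*cos(2*w) + 3*w*sin(w)/4 + 7*w*sin(2*w) + 3*w*sin(3*w)/4 - 7*w*cos(w)/4 - w*cos(2*w) - 21*w*cos(3*w)/4 - w - 7*sin(w)/4 - 7*sin(3*w)/4 - 3*cos(w)/4 - 7*cos(2*w)^2 - 7*cos(2*w)/2 - cos(3*w)/4 + 7/2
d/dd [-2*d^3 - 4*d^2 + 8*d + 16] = -6*d^2 - 8*d + 8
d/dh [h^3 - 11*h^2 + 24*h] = 3*h^2 - 22*h + 24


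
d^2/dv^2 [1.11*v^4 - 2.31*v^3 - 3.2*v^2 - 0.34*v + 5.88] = 13.32*v^2 - 13.86*v - 6.4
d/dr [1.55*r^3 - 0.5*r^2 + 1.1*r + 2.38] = 4.65*r^2 - 1.0*r + 1.1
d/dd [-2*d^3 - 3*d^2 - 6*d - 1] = -6*d^2 - 6*d - 6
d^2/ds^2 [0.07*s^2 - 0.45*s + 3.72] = 0.140000000000000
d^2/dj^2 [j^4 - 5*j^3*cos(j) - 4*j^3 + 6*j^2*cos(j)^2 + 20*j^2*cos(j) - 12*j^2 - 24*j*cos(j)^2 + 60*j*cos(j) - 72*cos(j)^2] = 5*j^3*cos(j) + 30*j^2*sin(j) - 20*j^2*cos(j) - 12*j^2*cos(2*j) + 12*j^2 - 80*j*sin(j) - 24*j*sin(2*j) - 90*j*cos(j) + 48*j*cos(2*j) - 24*j - 120*sin(j) + 48*sin(2*j) + 40*cos(j) + 150*cos(2*j) - 18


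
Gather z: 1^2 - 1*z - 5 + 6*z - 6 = 5*z - 10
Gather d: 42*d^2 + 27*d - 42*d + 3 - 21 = 42*d^2 - 15*d - 18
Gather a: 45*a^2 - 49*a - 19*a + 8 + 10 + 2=45*a^2 - 68*a + 20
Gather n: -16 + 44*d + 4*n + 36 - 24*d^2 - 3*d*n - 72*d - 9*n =-24*d^2 - 28*d + n*(-3*d - 5) + 20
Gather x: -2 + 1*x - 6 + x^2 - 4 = x^2 + x - 12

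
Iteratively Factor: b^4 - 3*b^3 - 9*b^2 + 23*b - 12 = (b - 4)*(b^3 + b^2 - 5*b + 3) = (b - 4)*(b - 1)*(b^2 + 2*b - 3) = (b - 4)*(b - 1)^2*(b + 3)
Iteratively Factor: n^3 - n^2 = (n)*(n^2 - n) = n*(n - 1)*(n)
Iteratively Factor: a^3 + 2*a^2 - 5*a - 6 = (a + 1)*(a^2 + a - 6) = (a - 2)*(a + 1)*(a + 3)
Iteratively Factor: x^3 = (x)*(x^2) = x^2*(x)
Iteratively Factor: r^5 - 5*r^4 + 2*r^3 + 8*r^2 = (r + 1)*(r^4 - 6*r^3 + 8*r^2) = r*(r + 1)*(r^3 - 6*r^2 + 8*r) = r*(r - 2)*(r + 1)*(r^2 - 4*r) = r^2*(r - 2)*(r + 1)*(r - 4)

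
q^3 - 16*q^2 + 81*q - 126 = (q - 7)*(q - 6)*(q - 3)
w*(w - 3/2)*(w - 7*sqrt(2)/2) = w^3 - 7*sqrt(2)*w^2/2 - 3*w^2/2 + 21*sqrt(2)*w/4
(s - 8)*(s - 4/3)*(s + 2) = s^3 - 22*s^2/3 - 8*s + 64/3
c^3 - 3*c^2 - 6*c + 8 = (c - 4)*(c - 1)*(c + 2)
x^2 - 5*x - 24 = (x - 8)*(x + 3)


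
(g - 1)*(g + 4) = g^2 + 3*g - 4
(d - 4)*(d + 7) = d^2 + 3*d - 28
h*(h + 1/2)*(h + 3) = h^3 + 7*h^2/2 + 3*h/2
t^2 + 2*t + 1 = (t + 1)^2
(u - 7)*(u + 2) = u^2 - 5*u - 14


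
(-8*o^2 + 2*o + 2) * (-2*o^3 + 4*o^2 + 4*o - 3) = 16*o^5 - 36*o^4 - 28*o^3 + 40*o^2 + 2*o - 6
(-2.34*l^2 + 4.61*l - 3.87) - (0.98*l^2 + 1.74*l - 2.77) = -3.32*l^2 + 2.87*l - 1.1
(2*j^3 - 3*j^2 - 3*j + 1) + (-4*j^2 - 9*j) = 2*j^3 - 7*j^2 - 12*j + 1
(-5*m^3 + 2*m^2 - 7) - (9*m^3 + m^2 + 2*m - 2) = -14*m^3 + m^2 - 2*m - 5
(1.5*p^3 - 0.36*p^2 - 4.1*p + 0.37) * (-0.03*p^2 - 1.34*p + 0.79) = -0.045*p^5 - 1.9992*p^4 + 1.7904*p^3 + 5.1985*p^2 - 3.7348*p + 0.2923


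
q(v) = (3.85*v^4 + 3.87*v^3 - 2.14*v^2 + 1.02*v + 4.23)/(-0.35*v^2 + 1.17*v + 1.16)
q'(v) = (0.7*v - 1.17)*(3.85*v^4 + 3.87*v^3 - 2.14*v^2 + 1.02*v + 4.23)/(-0.35*v^2 + 1.17*v + 1.16)^2 + (15.4*v^3 + 11.61*v^2 - 4.28*v + 1.02)/(-0.35*v^2 + 1.17*v + 1.16) = (-2.695*v^5 + 12.159*v^4 + 26.9198*v^3 + 11.3208*v^2 - 2.0038*v - 3.7659)/(0.1225*v^4 - 0.819*v^3 + 0.5569*v^2 + 2.7144*v + 1.3456)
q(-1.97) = -8.91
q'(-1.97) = 16.18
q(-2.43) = -18.09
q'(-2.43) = 23.75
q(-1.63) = -4.35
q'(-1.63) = 10.61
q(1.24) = 9.02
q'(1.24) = 19.40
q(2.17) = 59.14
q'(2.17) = 109.42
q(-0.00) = 3.65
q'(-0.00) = -2.80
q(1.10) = 6.70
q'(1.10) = 13.93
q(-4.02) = -78.22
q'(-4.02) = 52.50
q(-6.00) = -220.73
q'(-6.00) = 91.90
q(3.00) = 266.03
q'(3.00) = 497.29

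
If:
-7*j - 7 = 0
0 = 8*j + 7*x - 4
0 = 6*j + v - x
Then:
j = -1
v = 54/7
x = 12/7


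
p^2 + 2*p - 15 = (p - 3)*(p + 5)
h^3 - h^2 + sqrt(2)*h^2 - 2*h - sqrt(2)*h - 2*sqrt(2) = (h - 2)*(h + 1)*(h + sqrt(2))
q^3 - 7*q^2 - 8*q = q*(q - 8)*(q + 1)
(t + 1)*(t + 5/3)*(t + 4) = t^3 + 20*t^2/3 + 37*t/3 + 20/3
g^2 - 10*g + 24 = (g - 6)*(g - 4)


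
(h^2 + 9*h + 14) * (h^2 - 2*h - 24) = h^4 + 7*h^3 - 28*h^2 - 244*h - 336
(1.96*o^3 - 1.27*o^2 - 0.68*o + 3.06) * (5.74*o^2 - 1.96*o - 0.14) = 11.2504*o^5 - 11.1314*o^4 - 1.6884*o^3 + 19.075*o^2 - 5.9024*o - 0.4284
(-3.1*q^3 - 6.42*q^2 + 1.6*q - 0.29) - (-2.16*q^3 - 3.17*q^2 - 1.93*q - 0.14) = -0.94*q^3 - 3.25*q^2 + 3.53*q - 0.15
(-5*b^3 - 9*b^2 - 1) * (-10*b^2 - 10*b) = 50*b^5 + 140*b^4 + 90*b^3 + 10*b^2 + 10*b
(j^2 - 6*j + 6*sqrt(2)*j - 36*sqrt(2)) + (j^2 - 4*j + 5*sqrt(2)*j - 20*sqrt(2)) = 2*j^2 - 10*j + 11*sqrt(2)*j - 56*sqrt(2)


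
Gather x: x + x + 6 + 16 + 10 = 2*x + 32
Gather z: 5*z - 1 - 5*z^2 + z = -5*z^2 + 6*z - 1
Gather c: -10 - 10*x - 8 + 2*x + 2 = -8*x - 16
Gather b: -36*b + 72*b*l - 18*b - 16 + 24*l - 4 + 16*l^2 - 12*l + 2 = b*(72*l - 54) + 16*l^2 + 12*l - 18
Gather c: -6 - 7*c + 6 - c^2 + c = -c^2 - 6*c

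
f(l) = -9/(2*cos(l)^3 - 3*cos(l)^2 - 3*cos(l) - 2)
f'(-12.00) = 0.61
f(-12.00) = 1.65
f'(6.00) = -0.24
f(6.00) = 1.53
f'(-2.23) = 6.82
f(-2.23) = 5.15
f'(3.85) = 5.42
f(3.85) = 3.87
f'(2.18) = -6.58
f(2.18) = 5.49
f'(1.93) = 0.64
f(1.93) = 6.41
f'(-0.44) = -0.42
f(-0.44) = 1.58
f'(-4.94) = 4.51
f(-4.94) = 3.21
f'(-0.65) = -0.78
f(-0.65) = 1.70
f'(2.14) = -6.10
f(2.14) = 5.74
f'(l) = -9*(6*sin(l)*cos(l)^2 - 6*sin(l)*cos(l) - 3*sin(l))/(2*cos(l)^3 - 3*cos(l)^2 - 3*cos(l) - 2)^2 = 108*(2*cos(l) - cos(2*l))*sin(l)/(3*cos(l) + 3*cos(2*l) - cos(3*l) + 7)^2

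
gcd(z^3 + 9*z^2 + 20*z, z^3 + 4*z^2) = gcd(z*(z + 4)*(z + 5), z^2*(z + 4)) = z^2 + 4*z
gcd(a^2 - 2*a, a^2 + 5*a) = a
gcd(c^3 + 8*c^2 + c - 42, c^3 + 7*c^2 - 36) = c^2 + c - 6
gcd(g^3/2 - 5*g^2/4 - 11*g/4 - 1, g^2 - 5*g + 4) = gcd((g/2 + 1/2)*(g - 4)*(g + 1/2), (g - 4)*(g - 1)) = g - 4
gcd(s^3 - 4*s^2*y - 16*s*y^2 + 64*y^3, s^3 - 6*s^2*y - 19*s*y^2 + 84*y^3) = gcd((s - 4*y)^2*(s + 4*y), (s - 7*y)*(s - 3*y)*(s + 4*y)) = s + 4*y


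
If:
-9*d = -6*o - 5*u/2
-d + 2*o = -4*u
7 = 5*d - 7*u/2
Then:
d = 133/137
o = 469/274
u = -84/137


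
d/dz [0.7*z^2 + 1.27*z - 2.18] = 1.4*z + 1.27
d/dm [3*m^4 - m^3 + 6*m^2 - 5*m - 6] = 12*m^3 - 3*m^2 + 12*m - 5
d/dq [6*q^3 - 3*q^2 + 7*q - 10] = 18*q^2 - 6*q + 7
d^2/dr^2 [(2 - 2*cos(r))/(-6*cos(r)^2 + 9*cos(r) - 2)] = 2*(81*(1 - cos(2*r))^2*cos(r) - 45*(1 - cos(2*r))^2/2 - 541*cos(r)/2 + 21*cos(2*r)/2 + 153*cos(3*r)/2 - 18*cos(5*r) + 405/2)/(9*cos(r) - 3*cos(2*r) - 5)^3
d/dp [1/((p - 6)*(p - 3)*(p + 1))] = (-(p - 6)*(p - 3) - (p - 6)*(p + 1) - (p - 3)*(p + 1))/((p - 6)^2*(p - 3)^2*(p + 1)^2)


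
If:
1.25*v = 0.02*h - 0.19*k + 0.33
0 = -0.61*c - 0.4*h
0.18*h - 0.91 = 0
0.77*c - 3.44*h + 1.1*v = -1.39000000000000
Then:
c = -3.32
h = 5.06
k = -108.70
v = 16.87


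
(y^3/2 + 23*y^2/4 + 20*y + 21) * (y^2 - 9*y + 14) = y^5/2 + 5*y^4/4 - 99*y^3/4 - 157*y^2/2 + 91*y + 294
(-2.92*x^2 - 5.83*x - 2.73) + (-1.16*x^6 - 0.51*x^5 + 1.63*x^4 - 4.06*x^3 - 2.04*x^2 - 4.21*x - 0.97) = -1.16*x^6 - 0.51*x^5 + 1.63*x^4 - 4.06*x^3 - 4.96*x^2 - 10.04*x - 3.7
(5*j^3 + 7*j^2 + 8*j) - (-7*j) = 5*j^3 + 7*j^2 + 15*j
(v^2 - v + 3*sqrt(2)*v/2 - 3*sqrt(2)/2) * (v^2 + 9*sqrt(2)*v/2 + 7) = v^4 - v^3 + 6*sqrt(2)*v^3 - 6*sqrt(2)*v^2 + 41*v^2/2 - 41*v/2 + 21*sqrt(2)*v/2 - 21*sqrt(2)/2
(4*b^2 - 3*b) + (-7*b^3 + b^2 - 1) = -7*b^3 + 5*b^2 - 3*b - 1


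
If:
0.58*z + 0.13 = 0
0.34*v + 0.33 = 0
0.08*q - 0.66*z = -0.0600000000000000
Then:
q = -2.60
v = -0.97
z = -0.22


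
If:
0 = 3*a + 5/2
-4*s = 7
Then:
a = -5/6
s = -7/4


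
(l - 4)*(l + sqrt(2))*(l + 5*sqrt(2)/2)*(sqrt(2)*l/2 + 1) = sqrt(2)*l^4/2 - 2*sqrt(2)*l^3 + 9*l^3/2 - 18*l^2 + 6*sqrt(2)*l^2 - 24*sqrt(2)*l + 5*l - 20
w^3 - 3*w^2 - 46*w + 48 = (w - 8)*(w - 1)*(w + 6)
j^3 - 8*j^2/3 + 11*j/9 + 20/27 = (j - 5/3)*(j - 4/3)*(j + 1/3)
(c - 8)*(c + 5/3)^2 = c^3 - 14*c^2/3 - 215*c/9 - 200/9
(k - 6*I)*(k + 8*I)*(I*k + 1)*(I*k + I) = -k^4 - k^3 - I*k^3 - 50*k^2 - I*k^2 - 50*k + 48*I*k + 48*I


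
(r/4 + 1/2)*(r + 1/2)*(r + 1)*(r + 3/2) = r^4/4 + 5*r^3/4 + 35*r^2/16 + 25*r/16 + 3/8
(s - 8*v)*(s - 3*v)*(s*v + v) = s^3*v - 11*s^2*v^2 + s^2*v + 24*s*v^3 - 11*s*v^2 + 24*v^3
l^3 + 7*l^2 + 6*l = l*(l + 1)*(l + 6)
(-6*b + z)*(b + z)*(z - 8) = -6*b^2*z + 48*b^2 - 5*b*z^2 + 40*b*z + z^3 - 8*z^2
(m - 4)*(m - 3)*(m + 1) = m^3 - 6*m^2 + 5*m + 12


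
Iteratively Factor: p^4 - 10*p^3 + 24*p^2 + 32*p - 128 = (p + 2)*(p^3 - 12*p^2 + 48*p - 64) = (p - 4)*(p + 2)*(p^2 - 8*p + 16) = (p - 4)^2*(p + 2)*(p - 4)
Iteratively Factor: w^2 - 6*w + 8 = (w - 2)*(w - 4)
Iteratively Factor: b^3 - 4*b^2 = (b - 4)*(b^2) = b*(b - 4)*(b)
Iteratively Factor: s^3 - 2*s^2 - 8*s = (s)*(s^2 - 2*s - 8) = s*(s - 4)*(s + 2)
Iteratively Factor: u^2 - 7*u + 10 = (u - 5)*(u - 2)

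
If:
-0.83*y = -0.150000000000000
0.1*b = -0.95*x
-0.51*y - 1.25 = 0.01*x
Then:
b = 1275.06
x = -134.22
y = 0.18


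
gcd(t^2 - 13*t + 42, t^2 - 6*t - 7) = t - 7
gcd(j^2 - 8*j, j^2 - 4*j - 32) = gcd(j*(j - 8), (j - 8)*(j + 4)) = j - 8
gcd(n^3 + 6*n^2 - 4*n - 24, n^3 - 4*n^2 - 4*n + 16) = n^2 - 4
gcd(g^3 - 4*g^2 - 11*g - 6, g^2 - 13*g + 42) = g - 6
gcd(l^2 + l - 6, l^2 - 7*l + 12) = 1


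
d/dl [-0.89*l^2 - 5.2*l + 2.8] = -1.78*l - 5.2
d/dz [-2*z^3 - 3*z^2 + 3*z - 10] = -6*z^2 - 6*z + 3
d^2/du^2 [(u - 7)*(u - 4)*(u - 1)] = 6*u - 24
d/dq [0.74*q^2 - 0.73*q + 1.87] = 1.48*q - 0.73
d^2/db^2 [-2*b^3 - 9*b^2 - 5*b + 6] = -12*b - 18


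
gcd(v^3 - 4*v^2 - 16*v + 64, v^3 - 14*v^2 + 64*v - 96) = v^2 - 8*v + 16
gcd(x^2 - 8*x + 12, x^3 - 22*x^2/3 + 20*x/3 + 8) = x^2 - 8*x + 12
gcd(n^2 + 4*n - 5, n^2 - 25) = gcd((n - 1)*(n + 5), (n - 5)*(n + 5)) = n + 5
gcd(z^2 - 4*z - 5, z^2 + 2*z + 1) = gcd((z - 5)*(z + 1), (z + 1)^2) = z + 1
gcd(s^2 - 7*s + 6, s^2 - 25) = 1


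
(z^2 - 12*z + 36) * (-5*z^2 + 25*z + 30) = -5*z^4 + 85*z^3 - 450*z^2 + 540*z + 1080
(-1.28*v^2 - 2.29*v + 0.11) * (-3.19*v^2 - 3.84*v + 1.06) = 4.0832*v^4 + 12.2203*v^3 + 7.0859*v^2 - 2.8498*v + 0.1166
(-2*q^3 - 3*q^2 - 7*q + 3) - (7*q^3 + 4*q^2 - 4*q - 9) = -9*q^3 - 7*q^2 - 3*q + 12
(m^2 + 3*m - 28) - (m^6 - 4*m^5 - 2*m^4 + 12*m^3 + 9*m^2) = -m^6 + 4*m^5 + 2*m^4 - 12*m^3 - 8*m^2 + 3*m - 28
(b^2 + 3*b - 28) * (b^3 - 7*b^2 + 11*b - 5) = b^5 - 4*b^4 - 38*b^3 + 224*b^2 - 323*b + 140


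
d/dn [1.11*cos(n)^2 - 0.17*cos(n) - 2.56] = (0.17 - 2.22*cos(n))*sin(n)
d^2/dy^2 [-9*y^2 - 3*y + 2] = -18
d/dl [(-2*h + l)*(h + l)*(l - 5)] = -2*h^2 - 2*h*l + 5*h + 3*l^2 - 10*l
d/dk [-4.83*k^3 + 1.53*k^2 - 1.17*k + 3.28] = -14.49*k^2 + 3.06*k - 1.17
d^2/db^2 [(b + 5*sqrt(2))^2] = 2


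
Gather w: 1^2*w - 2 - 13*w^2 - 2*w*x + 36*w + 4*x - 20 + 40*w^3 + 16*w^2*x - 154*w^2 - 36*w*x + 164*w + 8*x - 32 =40*w^3 + w^2*(16*x - 167) + w*(201 - 38*x) + 12*x - 54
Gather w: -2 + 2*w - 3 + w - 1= 3*w - 6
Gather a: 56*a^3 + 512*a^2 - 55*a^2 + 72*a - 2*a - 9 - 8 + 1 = 56*a^3 + 457*a^2 + 70*a - 16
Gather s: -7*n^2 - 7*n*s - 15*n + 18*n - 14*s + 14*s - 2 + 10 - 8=-7*n^2 - 7*n*s + 3*n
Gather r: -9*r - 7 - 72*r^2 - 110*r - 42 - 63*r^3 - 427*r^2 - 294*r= -63*r^3 - 499*r^2 - 413*r - 49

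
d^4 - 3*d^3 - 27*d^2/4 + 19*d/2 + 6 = (d - 4)*(d - 3/2)*(d + 1/2)*(d + 2)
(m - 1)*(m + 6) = m^2 + 5*m - 6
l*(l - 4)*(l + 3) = l^3 - l^2 - 12*l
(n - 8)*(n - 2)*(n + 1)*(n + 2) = n^4 - 7*n^3 - 12*n^2 + 28*n + 32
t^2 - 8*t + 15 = (t - 5)*(t - 3)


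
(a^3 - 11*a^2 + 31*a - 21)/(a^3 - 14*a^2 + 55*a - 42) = (a - 3)/(a - 6)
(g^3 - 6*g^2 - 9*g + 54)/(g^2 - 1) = (g^3 - 6*g^2 - 9*g + 54)/(g^2 - 1)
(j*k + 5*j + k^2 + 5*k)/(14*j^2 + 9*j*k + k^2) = (j*k + 5*j + k^2 + 5*k)/(14*j^2 + 9*j*k + k^2)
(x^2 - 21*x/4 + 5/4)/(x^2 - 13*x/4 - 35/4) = (4*x - 1)/(4*x + 7)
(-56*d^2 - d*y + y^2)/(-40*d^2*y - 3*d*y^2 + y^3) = (7*d + y)/(y*(5*d + y))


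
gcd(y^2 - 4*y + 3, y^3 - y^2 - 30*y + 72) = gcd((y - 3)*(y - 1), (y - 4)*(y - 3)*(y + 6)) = y - 3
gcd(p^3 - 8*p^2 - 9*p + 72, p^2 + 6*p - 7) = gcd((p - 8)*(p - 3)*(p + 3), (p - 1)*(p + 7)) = 1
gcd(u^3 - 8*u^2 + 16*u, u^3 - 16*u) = u^2 - 4*u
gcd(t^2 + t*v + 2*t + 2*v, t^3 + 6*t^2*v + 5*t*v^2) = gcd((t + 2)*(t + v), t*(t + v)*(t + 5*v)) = t + v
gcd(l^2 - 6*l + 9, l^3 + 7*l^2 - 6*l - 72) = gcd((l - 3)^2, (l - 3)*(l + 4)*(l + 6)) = l - 3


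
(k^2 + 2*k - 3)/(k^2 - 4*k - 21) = (k - 1)/(k - 7)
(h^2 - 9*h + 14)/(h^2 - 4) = (h - 7)/(h + 2)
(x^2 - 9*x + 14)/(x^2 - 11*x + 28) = (x - 2)/(x - 4)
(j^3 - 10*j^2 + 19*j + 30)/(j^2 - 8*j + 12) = (j^2 - 4*j - 5)/(j - 2)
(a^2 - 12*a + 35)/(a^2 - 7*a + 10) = (a - 7)/(a - 2)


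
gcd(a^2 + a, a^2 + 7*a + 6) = a + 1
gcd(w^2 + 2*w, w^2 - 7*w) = w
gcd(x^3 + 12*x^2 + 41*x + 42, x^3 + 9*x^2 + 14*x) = x^2 + 9*x + 14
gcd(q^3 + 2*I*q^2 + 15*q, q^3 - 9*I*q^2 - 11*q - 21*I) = q - 3*I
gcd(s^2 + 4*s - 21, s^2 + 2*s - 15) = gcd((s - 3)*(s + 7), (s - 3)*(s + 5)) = s - 3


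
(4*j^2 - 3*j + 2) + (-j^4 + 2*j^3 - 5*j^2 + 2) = -j^4 + 2*j^3 - j^2 - 3*j + 4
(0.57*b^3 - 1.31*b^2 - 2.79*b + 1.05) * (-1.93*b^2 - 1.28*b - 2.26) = -1.1001*b^5 + 1.7987*b^4 + 5.7733*b^3 + 4.5053*b^2 + 4.9614*b - 2.373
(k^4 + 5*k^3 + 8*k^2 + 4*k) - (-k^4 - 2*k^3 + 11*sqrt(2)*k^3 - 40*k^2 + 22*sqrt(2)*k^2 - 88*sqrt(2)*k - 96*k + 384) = 2*k^4 - 11*sqrt(2)*k^3 + 7*k^3 - 22*sqrt(2)*k^2 + 48*k^2 + 100*k + 88*sqrt(2)*k - 384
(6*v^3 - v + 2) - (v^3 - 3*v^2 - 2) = 5*v^3 + 3*v^2 - v + 4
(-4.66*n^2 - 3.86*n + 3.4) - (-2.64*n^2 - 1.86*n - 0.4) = -2.02*n^2 - 2.0*n + 3.8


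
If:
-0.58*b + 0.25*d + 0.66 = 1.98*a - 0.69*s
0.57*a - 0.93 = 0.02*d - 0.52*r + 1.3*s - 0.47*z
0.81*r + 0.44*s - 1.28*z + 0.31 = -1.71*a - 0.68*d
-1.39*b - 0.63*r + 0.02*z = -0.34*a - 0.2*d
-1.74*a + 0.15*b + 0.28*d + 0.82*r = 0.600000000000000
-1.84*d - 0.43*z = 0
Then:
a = -2.69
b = 2.27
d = 2.03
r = -6.08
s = -7.50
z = -8.70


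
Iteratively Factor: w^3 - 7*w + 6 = (w - 2)*(w^2 + 2*w - 3) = (w - 2)*(w - 1)*(w + 3)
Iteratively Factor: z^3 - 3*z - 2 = (z - 2)*(z^2 + 2*z + 1) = (z - 2)*(z + 1)*(z + 1)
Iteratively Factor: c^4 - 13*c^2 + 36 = (c - 2)*(c^3 + 2*c^2 - 9*c - 18) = (c - 3)*(c - 2)*(c^2 + 5*c + 6) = (c - 3)*(c - 2)*(c + 3)*(c + 2)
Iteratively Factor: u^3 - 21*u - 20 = (u + 1)*(u^2 - u - 20) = (u - 5)*(u + 1)*(u + 4)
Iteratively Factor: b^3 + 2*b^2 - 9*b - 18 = (b + 2)*(b^2 - 9) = (b - 3)*(b + 2)*(b + 3)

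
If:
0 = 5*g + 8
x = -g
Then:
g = -8/5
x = 8/5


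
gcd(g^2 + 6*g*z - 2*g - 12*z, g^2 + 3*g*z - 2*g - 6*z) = g - 2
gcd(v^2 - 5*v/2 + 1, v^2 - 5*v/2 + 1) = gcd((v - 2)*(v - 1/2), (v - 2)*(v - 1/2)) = v^2 - 5*v/2 + 1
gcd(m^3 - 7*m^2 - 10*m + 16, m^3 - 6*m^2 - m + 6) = m - 1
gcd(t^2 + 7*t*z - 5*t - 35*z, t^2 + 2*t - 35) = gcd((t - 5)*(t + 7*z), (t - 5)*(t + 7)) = t - 5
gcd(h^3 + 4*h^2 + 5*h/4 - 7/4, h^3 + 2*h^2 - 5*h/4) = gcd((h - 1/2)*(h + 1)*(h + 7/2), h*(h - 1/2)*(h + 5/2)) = h - 1/2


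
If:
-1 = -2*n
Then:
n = 1/2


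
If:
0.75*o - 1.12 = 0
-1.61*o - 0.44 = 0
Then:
No Solution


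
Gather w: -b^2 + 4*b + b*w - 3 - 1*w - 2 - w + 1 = -b^2 + 4*b + w*(b - 2) - 4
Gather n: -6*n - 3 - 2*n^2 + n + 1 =-2*n^2 - 5*n - 2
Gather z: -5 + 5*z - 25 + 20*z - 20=25*z - 50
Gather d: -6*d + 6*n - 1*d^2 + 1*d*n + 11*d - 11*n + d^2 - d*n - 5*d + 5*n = 0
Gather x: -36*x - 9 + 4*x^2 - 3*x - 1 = 4*x^2 - 39*x - 10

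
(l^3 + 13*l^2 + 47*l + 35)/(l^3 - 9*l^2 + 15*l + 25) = (l^2 + 12*l + 35)/(l^2 - 10*l + 25)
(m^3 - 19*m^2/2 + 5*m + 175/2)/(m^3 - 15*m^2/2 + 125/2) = (m - 7)/(m - 5)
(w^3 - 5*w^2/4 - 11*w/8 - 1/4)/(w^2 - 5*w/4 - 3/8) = (2*w^2 - 3*w - 2)/(2*w - 3)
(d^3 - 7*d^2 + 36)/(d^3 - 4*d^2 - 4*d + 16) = (d^2 - 9*d + 18)/(d^2 - 6*d + 8)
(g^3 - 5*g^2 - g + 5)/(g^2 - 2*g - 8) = (-g^3 + 5*g^2 + g - 5)/(-g^2 + 2*g + 8)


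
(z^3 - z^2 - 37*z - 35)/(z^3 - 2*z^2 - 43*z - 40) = (z - 7)/(z - 8)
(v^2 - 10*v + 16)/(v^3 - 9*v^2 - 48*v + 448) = (v - 2)/(v^2 - v - 56)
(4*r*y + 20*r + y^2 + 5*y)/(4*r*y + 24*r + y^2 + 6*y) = (y + 5)/(y + 6)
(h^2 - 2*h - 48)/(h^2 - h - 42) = (h - 8)/(h - 7)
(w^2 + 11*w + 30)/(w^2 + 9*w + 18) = (w + 5)/(w + 3)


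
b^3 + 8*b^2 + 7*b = b*(b + 1)*(b + 7)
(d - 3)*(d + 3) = d^2 - 9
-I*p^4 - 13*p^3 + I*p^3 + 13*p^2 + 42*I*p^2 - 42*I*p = p*(p - 7*I)*(p - 6*I)*(-I*p + I)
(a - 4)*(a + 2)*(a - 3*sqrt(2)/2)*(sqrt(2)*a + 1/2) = sqrt(2)*a^4 - 2*sqrt(2)*a^3 - 5*a^3/2 - 35*sqrt(2)*a^2/4 + 5*a^2 + 3*sqrt(2)*a/2 + 20*a + 6*sqrt(2)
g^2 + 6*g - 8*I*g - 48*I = (g + 6)*(g - 8*I)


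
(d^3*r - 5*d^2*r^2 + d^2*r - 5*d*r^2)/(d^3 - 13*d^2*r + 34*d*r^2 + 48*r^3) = d*r*(d^2 - 5*d*r + d - 5*r)/(d^3 - 13*d^2*r + 34*d*r^2 + 48*r^3)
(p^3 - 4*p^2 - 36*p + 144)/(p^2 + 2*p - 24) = p - 6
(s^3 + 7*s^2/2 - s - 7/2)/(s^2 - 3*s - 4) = (2*s^2 + 5*s - 7)/(2*(s - 4))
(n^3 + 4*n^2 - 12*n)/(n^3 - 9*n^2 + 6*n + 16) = n*(n + 6)/(n^2 - 7*n - 8)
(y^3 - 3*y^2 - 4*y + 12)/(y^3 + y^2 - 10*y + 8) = (y^2 - y - 6)/(y^2 + 3*y - 4)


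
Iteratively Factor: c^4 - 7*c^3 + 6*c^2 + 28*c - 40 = (c - 2)*(c^3 - 5*c^2 - 4*c + 20) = (c - 2)^2*(c^2 - 3*c - 10) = (c - 5)*(c - 2)^2*(c + 2)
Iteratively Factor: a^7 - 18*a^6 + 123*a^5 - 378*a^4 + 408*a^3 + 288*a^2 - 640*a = (a - 4)*(a^6 - 14*a^5 + 67*a^4 - 110*a^3 - 32*a^2 + 160*a) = (a - 4)^2*(a^5 - 10*a^4 + 27*a^3 - 2*a^2 - 40*a) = (a - 4)^2*(a - 2)*(a^4 - 8*a^3 + 11*a^2 + 20*a) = a*(a - 4)^2*(a - 2)*(a^3 - 8*a^2 + 11*a + 20) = a*(a - 4)^2*(a - 2)*(a + 1)*(a^2 - 9*a + 20) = a*(a - 4)^3*(a - 2)*(a + 1)*(a - 5)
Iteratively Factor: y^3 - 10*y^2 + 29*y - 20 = (y - 5)*(y^2 - 5*y + 4) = (y - 5)*(y - 4)*(y - 1)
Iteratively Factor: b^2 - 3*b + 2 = (b - 2)*(b - 1)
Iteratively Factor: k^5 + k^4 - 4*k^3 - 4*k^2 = (k + 1)*(k^4 - 4*k^2) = (k - 2)*(k + 1)*(k^3 + 2*k^2) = (k - 2)*(k + 1)*(k + 2)*(k^2) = k*(k - 2)*(k + 1)*(k + 2)*(k)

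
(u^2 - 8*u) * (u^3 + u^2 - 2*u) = u^5 - 7*u^4 - 10*u^3 + 16*u^2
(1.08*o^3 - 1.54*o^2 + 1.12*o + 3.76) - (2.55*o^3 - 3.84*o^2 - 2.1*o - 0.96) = -1.47*o^3 + 2.3*o^2 + 3.22*o + 4.72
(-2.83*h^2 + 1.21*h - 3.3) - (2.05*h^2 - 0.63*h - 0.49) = -4.88*h^2 + 1.84*h - 2.81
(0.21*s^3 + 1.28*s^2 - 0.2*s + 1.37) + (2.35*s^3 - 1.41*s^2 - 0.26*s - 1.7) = 2.56*s^3 - 0.13*s^2 - 0.46*s - 0.33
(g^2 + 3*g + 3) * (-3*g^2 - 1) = -3*g^4 - 9*g^3 - 10*g^2 - 3*g - 3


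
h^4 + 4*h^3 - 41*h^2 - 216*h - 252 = (h - 7)*(h + 2)*(h + 3)*(h + 6)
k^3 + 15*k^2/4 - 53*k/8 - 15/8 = (k - 3/2)*(k + 1/4)*(k + 5)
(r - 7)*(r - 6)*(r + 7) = r^3 - 6*r^2 - 49*r + 294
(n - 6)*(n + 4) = n^2 - 2*n - 24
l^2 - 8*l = l*(l - 8)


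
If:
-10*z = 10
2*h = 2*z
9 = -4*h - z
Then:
No Solution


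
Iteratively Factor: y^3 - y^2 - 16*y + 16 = (y - 4)*(y^2 + 3*y - 4) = (y - 4)*(y - 1)*(y + 4)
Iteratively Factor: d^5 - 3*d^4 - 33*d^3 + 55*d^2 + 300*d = (d + 3)*(d^4 - 6*d^3 - 15*d^2 + 100*d) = (d - 5)*(d + 3)*(d^3 - d^2 - 20*d) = (d - 5)^2*(d + 3)*(d^2 + 4*d) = d*(d - 5)^2*(d + 3)*(d + 4)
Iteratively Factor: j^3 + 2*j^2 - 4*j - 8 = (j - 2)*(j^2 + 4*j + 4) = (j - 2)*(j + 2)*(j + 2)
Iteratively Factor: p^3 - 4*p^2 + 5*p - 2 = (p - 1)*(p^2 - 3*p + 2) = (p - 1)^2*(p - 2)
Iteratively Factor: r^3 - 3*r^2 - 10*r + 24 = (r - 2)*(r^2 - r - 12) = (r - 2)*(r + 3)*(r - 4)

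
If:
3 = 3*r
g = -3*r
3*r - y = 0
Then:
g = -3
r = 1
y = 3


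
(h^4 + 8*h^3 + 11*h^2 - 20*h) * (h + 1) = h^5 + 9*h^4 + 19*h^3 - 9*h^2 - 20*h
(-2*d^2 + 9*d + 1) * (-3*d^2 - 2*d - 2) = 6*d^4 - 23*d^3 - 17*d^2 - 20*d - 2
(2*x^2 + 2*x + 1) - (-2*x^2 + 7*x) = 4*x^2 - 5*x + 1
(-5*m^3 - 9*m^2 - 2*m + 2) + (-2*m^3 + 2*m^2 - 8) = -7*m^3 - 7*m^2 - 2*m - 6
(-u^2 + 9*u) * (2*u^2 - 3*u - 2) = -2*u^4 + 21*u^3 - 25*u^2 - 18*u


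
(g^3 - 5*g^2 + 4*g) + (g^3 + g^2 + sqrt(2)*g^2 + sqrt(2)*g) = 2*g^3 - 4*g^2 + sqrt(2)*g^2 + sqrt(2)*g + 4*g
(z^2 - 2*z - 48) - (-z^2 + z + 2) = 2*z^2 - 3*z - 50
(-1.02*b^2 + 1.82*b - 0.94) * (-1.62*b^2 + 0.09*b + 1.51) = 1.6524*b^4 - 3.0402*b^3 + 0.1464*b^2 + 2.6636*b - 1.4194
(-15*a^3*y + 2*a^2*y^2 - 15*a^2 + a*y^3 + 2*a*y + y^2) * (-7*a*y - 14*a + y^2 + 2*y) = 105*a^4*y^2 + 210*a^4*y - 29*a^3*y^3 - 58*a^3*y^2 + 105*a^3*y + 210*a^3 - 5*a^2*y^4 - 10*a^2*y^3 - 29*a^2*y^2 - 58*a^2*y + a*y^5 + 2*a*y^4 - 5*a*y^3 - 10*a*y^2 + y^4 + 2*y^3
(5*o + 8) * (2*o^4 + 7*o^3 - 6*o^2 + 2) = 10*o^5 + 51*o^4 + 26*o^3 - 48*o^2 + 10*o + 16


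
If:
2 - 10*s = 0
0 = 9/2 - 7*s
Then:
No Solution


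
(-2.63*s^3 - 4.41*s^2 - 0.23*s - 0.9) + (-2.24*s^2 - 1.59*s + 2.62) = -2.63*s^3 - 6.65*s^2 - 1.82*s + 1.72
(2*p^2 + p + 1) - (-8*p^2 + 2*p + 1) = 10*p^2 - p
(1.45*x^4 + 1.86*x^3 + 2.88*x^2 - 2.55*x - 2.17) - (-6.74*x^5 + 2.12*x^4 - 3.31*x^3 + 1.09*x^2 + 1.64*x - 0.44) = 6.74*x^5 - 0.67*x^4 + 5.17*x^3 + 1.79*x^2 - 4.19*x - 1.73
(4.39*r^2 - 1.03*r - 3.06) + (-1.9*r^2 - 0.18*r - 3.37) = 2.49*r^2 - 1.21*r - 6.43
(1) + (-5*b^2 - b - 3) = -5*b^2 - b - 2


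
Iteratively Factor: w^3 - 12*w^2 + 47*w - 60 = (w - 5)*(w^2 - 7*w + 12) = (w - 5)*(w - 3)*(w - 4)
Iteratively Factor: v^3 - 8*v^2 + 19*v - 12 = (v - 1)*(v^2 - 7*v + 12) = (v - 4)*(v - 1)*(v - 3)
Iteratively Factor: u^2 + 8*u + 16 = (u + 4)*(u + 4)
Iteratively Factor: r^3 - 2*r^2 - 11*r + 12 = (r + 3)*(r^2 - 5*r + 4) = (r - 1)*(r + 3)*(r - 4)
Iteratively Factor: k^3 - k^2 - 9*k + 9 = (k - 1)*(k^2 - 9) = (k - 3)*(k - 1)*(k + 3)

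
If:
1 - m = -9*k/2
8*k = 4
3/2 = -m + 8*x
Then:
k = 1/2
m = 13/4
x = 19/32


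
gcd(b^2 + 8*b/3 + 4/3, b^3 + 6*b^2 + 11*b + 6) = b + 2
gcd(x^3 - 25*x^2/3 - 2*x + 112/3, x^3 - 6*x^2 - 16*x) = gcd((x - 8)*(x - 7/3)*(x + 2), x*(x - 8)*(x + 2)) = x^2 - 6*x - 16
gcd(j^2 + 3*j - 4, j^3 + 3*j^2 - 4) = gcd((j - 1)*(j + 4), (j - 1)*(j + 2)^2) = j - 1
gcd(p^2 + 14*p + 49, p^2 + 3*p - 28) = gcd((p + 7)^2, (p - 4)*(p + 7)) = p + 7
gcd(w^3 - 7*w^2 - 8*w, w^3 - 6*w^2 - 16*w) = w^2 - 8*w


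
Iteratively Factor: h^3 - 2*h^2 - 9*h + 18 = (h - 2)*(h^2 - 9) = (h - 3)*(h - 2)*(h + 3)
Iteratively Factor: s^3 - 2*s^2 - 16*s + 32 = (s + 4)*(s^2 - 6*s + 8) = (s - 2)*(s + 4)*(s - 4)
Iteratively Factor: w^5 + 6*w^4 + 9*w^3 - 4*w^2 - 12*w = (w - 1)*(w^4 + 7*w^3 + 16*w^2 + 12*w) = (w - 1)*(w + 2)*(w^3 + 5*w^2 + 6*w) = (w - 1)*(w + 2)^2*(w^2 + 3*w) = w*(w - 1)*(w + 2)^2*(w + 3)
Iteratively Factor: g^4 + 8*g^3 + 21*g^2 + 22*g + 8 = (g + 1)*(g^3 + 7*g^2 + 14*g + 8) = (g + 1)^2*(g^2 + 6*g + 8) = (g + 1)^2*(g + 2)*(g + 4)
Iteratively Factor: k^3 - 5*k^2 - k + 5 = (k + 1)*(k^2 - 6*k + 5) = (k - 5)*(k + 1)*(k - 1)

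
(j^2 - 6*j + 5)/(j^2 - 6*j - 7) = (-j^2 + 6*j - 5)/(-j^2 + 6*j + 7)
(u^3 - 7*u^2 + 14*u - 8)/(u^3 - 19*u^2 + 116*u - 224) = (u^2 - 3*u + 2)/(u^2 - 15*u + 56)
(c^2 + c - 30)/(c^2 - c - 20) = (c + 6)/(c + 4)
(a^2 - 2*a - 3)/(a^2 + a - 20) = (a^2 - 2*a - 3)/(a^2 + a - 20)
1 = 1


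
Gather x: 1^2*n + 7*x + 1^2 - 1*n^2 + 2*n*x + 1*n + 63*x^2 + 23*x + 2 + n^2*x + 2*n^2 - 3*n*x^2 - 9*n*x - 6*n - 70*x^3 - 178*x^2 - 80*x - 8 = n^2 - 4*n - 70*x^3 + x^2*(-3*n - 115) + x*(n^2 - 7*n - 50) - 5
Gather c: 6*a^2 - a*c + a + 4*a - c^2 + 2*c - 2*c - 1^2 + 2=6*a^2 - a*c + 5*a - c^2 + 1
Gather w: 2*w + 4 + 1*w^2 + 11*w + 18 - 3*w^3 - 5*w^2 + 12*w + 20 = -3*w^3 - 4*w^2 + 25*w + 42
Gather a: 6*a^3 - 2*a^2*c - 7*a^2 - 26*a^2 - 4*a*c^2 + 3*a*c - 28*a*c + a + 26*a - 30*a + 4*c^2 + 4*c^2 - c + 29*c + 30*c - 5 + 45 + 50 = 6*a^3 + a^2*(-2*c - 33) + a*(-4*c^2 - 25*c - 3) + 8*c^2 + 58*c + 90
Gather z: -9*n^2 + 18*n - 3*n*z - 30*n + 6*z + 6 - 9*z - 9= -9*n^2 - 12*n + z*(-3*n - 3) - 3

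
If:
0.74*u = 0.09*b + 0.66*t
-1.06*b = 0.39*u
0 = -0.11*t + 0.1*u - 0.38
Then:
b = 4.85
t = -15.43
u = -13.17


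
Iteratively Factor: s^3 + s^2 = (s)*(s^2 + s) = s*(s + 1)*(s)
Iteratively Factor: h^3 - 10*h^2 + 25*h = (h)*(h^2 - 10*h + 25) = h*(h - 5)*(h - 5)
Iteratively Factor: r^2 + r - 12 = (r - 3)*(r + 4)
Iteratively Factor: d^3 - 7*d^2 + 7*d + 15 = (d - 5)*(d^2 - 2*d - 3) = (d - 5)*(d + 1)*(d - 3)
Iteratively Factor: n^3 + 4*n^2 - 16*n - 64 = (n + 4)*(n^2 - 16) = (n - 4)*(n + 4)*(n + 4)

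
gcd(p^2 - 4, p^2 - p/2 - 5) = p + 2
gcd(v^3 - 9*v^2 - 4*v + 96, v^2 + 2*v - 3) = v + 3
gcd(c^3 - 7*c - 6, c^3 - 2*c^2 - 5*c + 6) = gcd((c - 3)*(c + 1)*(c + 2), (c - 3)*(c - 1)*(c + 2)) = c^2 - c - 6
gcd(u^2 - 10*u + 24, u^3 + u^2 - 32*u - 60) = u - 6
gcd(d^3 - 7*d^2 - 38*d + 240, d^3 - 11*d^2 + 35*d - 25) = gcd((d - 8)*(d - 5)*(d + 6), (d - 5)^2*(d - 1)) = d - 5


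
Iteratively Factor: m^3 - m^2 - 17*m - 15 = (m + 3)*(m^2 - 4*m - 5) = (m - 5)*(m + 3)*(m + 1)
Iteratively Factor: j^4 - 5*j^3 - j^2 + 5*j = (j)*(j^3 - 5*j^2 - j + 5) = j*(j + 1)*(j^2 - 6*j + 5) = j*(j - 5)*(j + 1)*(j - 1)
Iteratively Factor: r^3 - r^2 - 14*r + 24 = (r - 2)*(r^2 + r - 12) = (r - 3)*(r - 2)*(r + 4)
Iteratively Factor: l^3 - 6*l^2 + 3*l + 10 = (l + 1)*(l^2 - 7*l + 10) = (l - 5)*(l + 1)*(l - 2)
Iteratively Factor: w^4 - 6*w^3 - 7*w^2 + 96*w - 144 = (w - 4)*(w^3 - 2*w^2 - 15*w + 36) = (w - 4)*(w - 3)*(w^2 + w - 12) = (w - 4)*(w - 3)^2*(w + 4)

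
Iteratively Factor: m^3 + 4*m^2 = (m + 4)*(m^2) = m*(m + 4)*(m)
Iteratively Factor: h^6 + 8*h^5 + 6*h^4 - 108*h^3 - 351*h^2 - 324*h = (h + 3)*(h^5 + 5*h^4 - 9*h^3 - 81*h^2 - 108*h) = (h - 4)*(h + 3)*(h^4 + 9*h^3 + 27*h^2 + 27*h) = h*(h - 4)*(h + 3)*(h^3 + 9*h^2 + 27*h + 27) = h*(h - 4)*(h + 3)^2*(h^2 + 6*h + 9) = h*(h - 4)*(h + 3)^3*(h + 3)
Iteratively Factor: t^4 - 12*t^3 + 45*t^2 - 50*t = (t - 2)*(t^3 - 10*t^2 + 25*t) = (t - 5)*(t - 2)*(t^2 - 5*t) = (t - 5)^2*(t - 2)*(t)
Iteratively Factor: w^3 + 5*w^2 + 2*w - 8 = (w + 2)*(w^2 + 3*w - 4) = (w - 1)*(w + 2)*(w + 4)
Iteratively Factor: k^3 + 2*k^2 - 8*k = (k)*(k^2 + 2*k - 8) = k*(k + 4)*(k - 2)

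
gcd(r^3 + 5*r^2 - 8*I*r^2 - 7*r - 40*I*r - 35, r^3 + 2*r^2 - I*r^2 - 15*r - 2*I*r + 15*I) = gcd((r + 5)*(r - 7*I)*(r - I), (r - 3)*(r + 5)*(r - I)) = r^2 + r*(5 - I) - 5*I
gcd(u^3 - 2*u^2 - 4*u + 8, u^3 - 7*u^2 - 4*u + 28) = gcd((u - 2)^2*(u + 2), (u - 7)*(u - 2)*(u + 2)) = u^2 - 4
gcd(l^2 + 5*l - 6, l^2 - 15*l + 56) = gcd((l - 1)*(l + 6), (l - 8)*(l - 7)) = 1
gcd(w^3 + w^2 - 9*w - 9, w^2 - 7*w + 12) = w - 3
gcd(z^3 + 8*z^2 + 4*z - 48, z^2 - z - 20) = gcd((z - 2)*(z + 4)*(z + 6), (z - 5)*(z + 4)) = z + 4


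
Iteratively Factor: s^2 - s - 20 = (s - 5)*(s + 4)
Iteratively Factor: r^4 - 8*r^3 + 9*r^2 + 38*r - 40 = (r - 1)*(r^3 - 7*r^2 + 2*r + 40) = (r - 5)*(r - 1)*(r^2 - 2*r - 8) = (r - 5)*(r - 4)*(r - 1)*(r + 2)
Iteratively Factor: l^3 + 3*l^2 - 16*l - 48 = (l - 4)*(l^2 + 7*l + 12) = (l - 4)*(l + 3)*(l + 4)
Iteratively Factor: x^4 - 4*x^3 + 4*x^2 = (x - 2)*(x^3 - 2*x^2) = x*(x - 2)*(x^2 - 2*x) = x*(x - 2)^2*(x)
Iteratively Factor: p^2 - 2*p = (p - 2)*(p)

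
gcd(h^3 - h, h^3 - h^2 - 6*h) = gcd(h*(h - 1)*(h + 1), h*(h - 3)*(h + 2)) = h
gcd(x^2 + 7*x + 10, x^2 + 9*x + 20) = x + 5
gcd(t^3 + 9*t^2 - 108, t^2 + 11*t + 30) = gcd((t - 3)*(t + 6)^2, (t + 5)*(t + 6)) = t + 6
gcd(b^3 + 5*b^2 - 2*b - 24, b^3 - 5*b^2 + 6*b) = b - 2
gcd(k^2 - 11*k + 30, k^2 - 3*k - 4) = 1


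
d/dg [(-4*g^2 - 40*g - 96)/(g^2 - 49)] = 8*(5*g^2 + 73*g + 245)/(g^4 - 98*g^2 + 2401)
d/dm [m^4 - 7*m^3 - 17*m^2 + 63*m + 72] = 4*m^3 - 21*m^2 - 34*m + 63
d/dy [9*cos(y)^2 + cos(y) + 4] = -(18*cos(y) + 1)*sin(y)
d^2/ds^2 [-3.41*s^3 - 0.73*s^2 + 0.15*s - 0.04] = -20.46*s - 1.46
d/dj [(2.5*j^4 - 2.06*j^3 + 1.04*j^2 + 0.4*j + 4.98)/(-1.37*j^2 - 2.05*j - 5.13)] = (-6.85*j^5 - 12.5528*j^4 - 42.854*j^3 + 30.1194*j^2 + 2.9748*j + 8.157)/(1.8769*j^4 + 5.617*j^3 + 18.2587*j^2 + 21.033*j + 26.3169)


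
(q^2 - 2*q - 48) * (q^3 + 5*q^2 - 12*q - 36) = q^5 + 3*q^4 - 70*q^3 - 252*q^2 + 648*q + 1728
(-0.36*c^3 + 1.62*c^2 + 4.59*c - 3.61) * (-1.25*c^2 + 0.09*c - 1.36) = 0.45*c^5 - 2.0574*c^4 - 5.1021*c^3 + 2.7224*c^2 - 6.5673*c + 4.9096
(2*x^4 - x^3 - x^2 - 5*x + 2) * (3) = 6*x^4 - 3*x^3 - 3*x^2 - 15*x + 6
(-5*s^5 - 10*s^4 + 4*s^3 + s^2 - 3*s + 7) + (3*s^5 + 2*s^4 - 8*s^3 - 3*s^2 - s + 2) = -2*s^5 - 8*s^4 - 4*s^3 - 2*s^2 - 4*s + 9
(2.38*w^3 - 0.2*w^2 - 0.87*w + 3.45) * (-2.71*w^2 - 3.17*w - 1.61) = -6.4498*w^5 - 7.0026*w^4 - 0.8401*w^3 - 6.2696*w^2 - 9.5358*w - 5.5545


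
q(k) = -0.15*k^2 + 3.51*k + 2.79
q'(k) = 3.51 - 0.3*k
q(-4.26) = -14.88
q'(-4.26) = 4.79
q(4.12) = 14.71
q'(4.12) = 2.27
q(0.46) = 4.37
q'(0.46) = 3.37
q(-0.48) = 1.07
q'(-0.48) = 3.65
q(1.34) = 7.22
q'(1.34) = 3.11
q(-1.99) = -4.79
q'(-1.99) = 4.11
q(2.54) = 10.74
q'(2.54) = 2.75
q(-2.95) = -8.87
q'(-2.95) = 4.40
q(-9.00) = -40.95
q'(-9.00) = 6.21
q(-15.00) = -83.61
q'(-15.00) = 8.01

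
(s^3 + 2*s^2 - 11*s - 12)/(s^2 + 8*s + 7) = (s^2 + s - 12)/(s + 7)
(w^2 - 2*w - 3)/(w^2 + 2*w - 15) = (w + 1)/(w + 5)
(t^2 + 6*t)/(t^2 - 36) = t/(t - 6)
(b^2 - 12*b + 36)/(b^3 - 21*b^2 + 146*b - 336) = (b - 6)/(b^2 - 15*b + 56)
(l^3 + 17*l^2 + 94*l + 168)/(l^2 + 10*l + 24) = l + 7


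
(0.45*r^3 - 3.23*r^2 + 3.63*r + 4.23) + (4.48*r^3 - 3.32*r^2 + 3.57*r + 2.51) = 4.93*r^3 - 6.55*r^2 + 7.2*r + 6.74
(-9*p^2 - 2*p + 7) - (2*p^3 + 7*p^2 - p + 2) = -2*p^3 - 16*p^2 - p + 5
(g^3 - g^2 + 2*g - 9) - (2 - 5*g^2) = g^3 + 4*g^2 + 2*g - 11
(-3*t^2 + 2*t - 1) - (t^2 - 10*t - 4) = -4*t^2 + 12*t + 3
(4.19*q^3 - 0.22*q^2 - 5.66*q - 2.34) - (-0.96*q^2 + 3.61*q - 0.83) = 4.19*q^3 + 0.74*q^2 - 9.27*q - 1.51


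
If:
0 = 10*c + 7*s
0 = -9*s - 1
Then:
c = 7/90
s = -1/9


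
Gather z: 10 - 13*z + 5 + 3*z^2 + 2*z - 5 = 3*z^2 - 11*z + 10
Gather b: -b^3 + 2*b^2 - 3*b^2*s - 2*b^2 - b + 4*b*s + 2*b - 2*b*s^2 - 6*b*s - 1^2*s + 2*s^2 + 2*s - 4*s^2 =-b^3 - 3*b^2*s + b*(-2*s^2 - 2*s + 1) - 2*s^2 + s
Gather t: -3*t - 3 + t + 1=-2*t - 2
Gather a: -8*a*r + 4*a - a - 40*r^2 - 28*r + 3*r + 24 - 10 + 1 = a*(3 - 8*r) - 40*r^2 - 25*r + 15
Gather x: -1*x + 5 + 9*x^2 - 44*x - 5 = 9*x^2 - 45*x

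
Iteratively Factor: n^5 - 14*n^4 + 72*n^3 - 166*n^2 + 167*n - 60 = (n - 1)*(n^4 - 13*n^3 + 59*n^2 - 107*n + 60) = (n - 3)*(n - 1)*(n^3 - 10*n^2 + 29*n - 20) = (n - 4)*(n - 3)*(n - 1)*(n^2 - 6*n + 5) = (n - 5)*(n - 4)*(n - 3)*(n - 1)*(n - 1)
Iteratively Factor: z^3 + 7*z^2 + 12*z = (z)*(z^2 + 7*z + 12) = z*(z + 3)*(z + 4)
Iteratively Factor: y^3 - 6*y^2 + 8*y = (y - 2)*(y^2 - 4*y) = (y - 4)*(y - 2)*(y)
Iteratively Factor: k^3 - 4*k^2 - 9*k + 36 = (k - 4)*(k^2 - 9) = (k - 4)*(k + 3)*(k - 3)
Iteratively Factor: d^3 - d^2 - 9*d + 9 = (d + 3)*(d^2 - 4*d + 3) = (d - 3)*(d + 3)*(d - 1)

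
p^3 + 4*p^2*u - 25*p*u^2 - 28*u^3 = (p - 4*u)*(p + u)*(p + 7*u)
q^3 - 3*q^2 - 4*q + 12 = (q - 3)*(q - 2)*(q + 2)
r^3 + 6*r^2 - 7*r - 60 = (r - 3)*(r + 4)*(r + 5)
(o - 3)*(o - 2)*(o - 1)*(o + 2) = o^4 - 4*o^3 - o^2 + 16*o - 12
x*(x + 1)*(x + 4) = x^3 + 5*x^2 + 4*x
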